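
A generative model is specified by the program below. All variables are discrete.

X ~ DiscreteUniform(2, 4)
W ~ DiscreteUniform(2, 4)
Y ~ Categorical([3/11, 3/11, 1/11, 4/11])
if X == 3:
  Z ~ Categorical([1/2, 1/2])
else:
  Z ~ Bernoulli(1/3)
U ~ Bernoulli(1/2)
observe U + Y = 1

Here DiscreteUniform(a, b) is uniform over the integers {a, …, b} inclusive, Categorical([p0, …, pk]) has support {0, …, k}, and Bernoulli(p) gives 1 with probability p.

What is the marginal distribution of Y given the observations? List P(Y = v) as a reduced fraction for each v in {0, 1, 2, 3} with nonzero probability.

Enumerate traces; 36 have nonzero weight after conditioning:
  (X=2, W=2, Y=0, Z=0, U=1) weight 1/99
  (X=2, W=2, Y=0, Z=1, U=1) weight 1/198
  (X=2, W=2, Y=1, Z=0, U=0) weight 1/99
  (X=2, W=2, Y=1, Z=1, U=0) weight 1/198
  (X=2, W=3, Y=0, Z=0, U=1) weight 1/99
  (X=2, W=3, Y=0, Z=1, U=1) weight 1/198
  (X=2, W=3, Y=1, Z=0, U=0) weight 1/99
  (X=2, W=3, Y=1, Z=1, U=0) weight 1/198
  … 28 more
Group by Y:
  weight(Y=0) = 3/22
  weight(Y=1) = 3/22
Total weight = 3/22 + 3/22 = 3/11
P(Y=0 | obs) = 3/22 / 3/11 = 1/2
P(Y=1 | obs) = 3/22 / 3/11 = 1/2

P(Y=0) = 1/2, P(Y=1) = 1/2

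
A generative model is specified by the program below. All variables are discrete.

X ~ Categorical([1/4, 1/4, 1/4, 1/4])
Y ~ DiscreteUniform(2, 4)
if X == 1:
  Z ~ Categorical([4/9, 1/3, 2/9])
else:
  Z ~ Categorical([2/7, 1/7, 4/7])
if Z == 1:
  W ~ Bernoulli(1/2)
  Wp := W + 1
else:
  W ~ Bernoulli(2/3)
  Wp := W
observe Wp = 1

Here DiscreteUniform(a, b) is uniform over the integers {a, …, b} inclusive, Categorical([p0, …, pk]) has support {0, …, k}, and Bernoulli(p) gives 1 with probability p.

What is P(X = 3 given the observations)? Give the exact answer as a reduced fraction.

P(X = 3 | obs) = 81/320

Enumerate traces; 36 have nonzero weight after conditioning:
  (X=0, Y=2, Z=0, W=1) weight 1/63
  (X=0, Y=2, Z=1, W=0) weight 1/168
  (X=0, Y=2, Z=2, W=1) weight 2/63
  (X=0, Y=3, Z=0, W=1) weight 1/63
  (X=0, Y=3, Z=1, W=0) weight 1/168
  (X=0, Y=3, Z=2, W=1) weight 2/63
  (X=0, Y=4, Z=0, W=1) weight 1/63
  (X=0, Y=4, Z=1, W=0) weight 1/168
  (X=1, Y=2, Z=0, W=1) weight 2/81
  (X=2, Y=2, Z=0, W=1) weight 1/63
  … 26 more
Group by X:
  weight(X=0) = 9/56
  weight(X=1) = 11/72
  weight(X=2) = 9/56
  weight(X=3) = 9/56
Total weight = 9/56 + 11/72 + 9/56 + 9/56 = 40/63
P(X=0 | obs) = 9/56 / 40/63 = 81/320
P(X=1 | obs) = 11/72 / 40/63 = 77/320
P(X=2 | obs) = 9/56 / 40/63 = 81/320
P(X=3 | obs) = 9/56 / 40/63 = 81/320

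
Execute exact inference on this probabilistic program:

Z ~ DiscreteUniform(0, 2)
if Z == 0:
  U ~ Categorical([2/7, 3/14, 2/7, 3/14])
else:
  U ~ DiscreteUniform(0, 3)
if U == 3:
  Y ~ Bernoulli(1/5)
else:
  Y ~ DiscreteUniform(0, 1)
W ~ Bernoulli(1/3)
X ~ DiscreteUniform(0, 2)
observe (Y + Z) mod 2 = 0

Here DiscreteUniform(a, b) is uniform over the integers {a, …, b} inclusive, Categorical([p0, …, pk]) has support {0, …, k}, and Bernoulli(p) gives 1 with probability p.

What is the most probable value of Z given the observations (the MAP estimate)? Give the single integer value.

Enumerate traces; 72 have nonzero weight after conditioning:
  (Z=0, U=0, Y=0, W=0, X=0) weight 2/189
  (Z=0, U=0, Y=0, W=0, X=1) weight 2/189
  (Z=0, U=0, Y=0, W=0, X=2) weight 2/189
  (Z=0, U=0, Y=0, W=1, X=0) weight 1/189
  (Z=0, U=0, Y=0, W=1, X=1) weight 1/189
  (Z=0, U=0, Y=0, W=1, X=2) weight 1/189
  (Z=0, U=1, Y=0, W=0, X=0) weight 1/126
  (Z=0, U=1, Y=0, W=0, X=1) weight 1/126
  (Z=1, U=0, Y=1, W=0, X=0) weight 1/108
  (Z=2, U=0, Y=0, W=0, X=0) weight 1/108
  … 62 more
Group by Z:
  weight(Z=0) = 79/420
  weight(Z=1) = 17/120
  weight(Z=2) = 23/120
Total weight = 79/420 + 17/120 + 23/120 = 73/140
P(Z=0 | obs) = 79/420 / 73/140 = 79/219
P(Z=1 | obs) = 17/120 / 73/140 = 119/438
P(Z=2 | obs) = 23/120 / 73/140 = 161/438
argmax = 2

argmax_v P(Z = v | obs) = 2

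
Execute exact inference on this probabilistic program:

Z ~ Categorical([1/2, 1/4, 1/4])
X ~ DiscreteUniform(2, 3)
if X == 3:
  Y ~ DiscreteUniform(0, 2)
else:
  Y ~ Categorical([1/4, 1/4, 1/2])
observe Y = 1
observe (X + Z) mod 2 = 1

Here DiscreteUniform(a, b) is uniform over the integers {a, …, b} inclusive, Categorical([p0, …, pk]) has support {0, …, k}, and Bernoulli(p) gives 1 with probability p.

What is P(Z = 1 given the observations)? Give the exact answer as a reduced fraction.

Enumerate traces; 3 have nonzero weight after conditioning:
  (Z=0, X=3, Y=1) weight 1/12
  (Z=1, X=2, Y=1) weight 1/32
  (Z=2, X=3, Y=1) weight 1/24
Group by Z:
  weight(Z=0) = 1/12
  weight(Z=1) = 1/32
  weight(Z=2) = 1/24
Total weight = 1/12 + 1/32 + 1/24 = 5/32
P(Z=0 | obs) = 1/12 / 5/32 = 8/15
P(Z=1 | obs) = 1/32 / 5/32 = 1/5
P(Z=2 | obs) = 1/24 / 5/32 = 4/15

P(Z = 1 | obs) = 1/5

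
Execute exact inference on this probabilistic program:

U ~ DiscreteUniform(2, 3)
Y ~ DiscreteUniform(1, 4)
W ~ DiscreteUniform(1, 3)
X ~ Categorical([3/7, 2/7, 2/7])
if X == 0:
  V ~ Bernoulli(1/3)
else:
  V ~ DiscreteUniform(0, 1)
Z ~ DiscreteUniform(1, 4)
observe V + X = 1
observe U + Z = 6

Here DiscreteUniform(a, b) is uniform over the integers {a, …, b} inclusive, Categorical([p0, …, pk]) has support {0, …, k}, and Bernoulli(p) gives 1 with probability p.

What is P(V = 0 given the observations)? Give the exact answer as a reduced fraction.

Enumerate traces; 48 have nonzero weight after conditioning:
  (U=2, Y=1, W=1, X=0, V=1, Z=4) weight 1/672
  (U=2, Y=1, W=1, X=1, V=0, Z=4) weight 1/672
  (U=2, Y=1, W=2, X=0, V=1, Z=4) weight 1/672
  (U=2, Y=1, W=2, X=1, V=0, Z=4) weight 1/672
  (U=2, Y=1, W=3, X=0, V=1, Z=4) weight 1/672
  (U=2, Y=1, W=3, X=1, V=0, Z=4) weight 1/672
  (U=2, Y=2, W=1, X=0, V=1, Z=4) weight 1/672
  (U=2, Y=2, W=1, X=1, V=0, Z=4) weight 1/672
  … 40 more
Group by V:
  weight(V=0) = 1/28
  weight(V=1) = 1/28
Total weight = 1/28 + 1/28 = 1/14
P(V=0 | obs) = 1/28 / 1/14 = 1/2
P(V=1 | obs) = 1/28 / 1/14 = 1/2

P(V = 0 | obs) = 1/2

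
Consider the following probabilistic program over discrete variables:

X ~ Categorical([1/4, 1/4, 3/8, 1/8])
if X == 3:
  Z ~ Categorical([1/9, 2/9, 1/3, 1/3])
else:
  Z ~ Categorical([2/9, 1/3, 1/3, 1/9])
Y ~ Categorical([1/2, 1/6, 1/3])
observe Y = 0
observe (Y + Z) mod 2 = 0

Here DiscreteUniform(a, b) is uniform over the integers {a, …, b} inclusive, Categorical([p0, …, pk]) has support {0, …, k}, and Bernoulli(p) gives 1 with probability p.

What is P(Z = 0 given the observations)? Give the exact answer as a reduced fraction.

Enumerate traces; 8 have nonzero weight after conditioning:
  (X=0, Z=0, Y=0) weight 1/36
  (X=0, Z=2, Y=0) weight 1/24
  (X=1, Z=0, Y=0) weight 1/36
  (X=1, Z=2, Y=0) weight 1/24
  (X=2, Z=0, Y=0) weight 1/24
  (X=2, Z=2, Y=0) weight 1/16
  (X=3, Z=0, Y=0) weight 1/144
  (X=3, Z=2, Y=0) weight 1/48
Group by Z:
  weight(Z=0) = 5/48
  weight(Z=2) = 1/6
Total weight = 5/48 + 1/6 = 13/48
P(Z=0 | obs) = 5/48 / 13/48 = 5/13
P(Z=2 | obs) = 1/6 / 13/48 = 8/13

P(Z = 0 | obs) = 5/13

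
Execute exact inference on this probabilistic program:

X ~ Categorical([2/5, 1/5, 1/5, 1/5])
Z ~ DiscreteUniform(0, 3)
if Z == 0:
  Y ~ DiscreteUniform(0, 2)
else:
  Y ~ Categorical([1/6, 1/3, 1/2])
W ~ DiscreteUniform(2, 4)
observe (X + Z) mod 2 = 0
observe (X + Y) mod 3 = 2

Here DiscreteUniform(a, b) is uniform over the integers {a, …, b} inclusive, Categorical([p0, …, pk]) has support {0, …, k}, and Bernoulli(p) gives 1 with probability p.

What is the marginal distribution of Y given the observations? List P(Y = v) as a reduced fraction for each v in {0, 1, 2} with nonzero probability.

Enumerate traces; 24 have nonzero weight after conditioning:
  (X=0, Z=0, Y=2, W=2) weight 1/90
  (X=0, Z=0, Y=2, W=3) weight 1/90
  (X=0, Z=0, Y=2, W=4) weight 1/90
  (X=0, Z=2, Y=2, W=2) weight 1/60
  (X=0, Z=2, Y=2, W=3) weight 1/60
  (X=0, Z=2, Y=2, W=4) weight 1/60
  (X=1, Z=1, Y=1, W=2) weight 1/180
  (X=1, Z=1, Y=1, W=3) weight 1/180
  (X=2, Z=0, Y=0, W=2) weight 1/180
  … 15 more
Group by Y:
  weight(Y=0) = 1/40
  weight(Y=1) = 1/30
  weight(Y=2) = 2/15
Total weight = 1/40 + 1/30 + 2/15 = 23/120
P(Y=0 | obs) = 1/40 / 23/120 = 3/23
P(Y=1 | obs) = 1/30 / 23/120 = 4/23
P(Y=2 | obs) = 2/15 / 23/120 = 16/23

P(Y=0) = 3/23, P(Y=1) = 4/23, P(Y=2) = 16/23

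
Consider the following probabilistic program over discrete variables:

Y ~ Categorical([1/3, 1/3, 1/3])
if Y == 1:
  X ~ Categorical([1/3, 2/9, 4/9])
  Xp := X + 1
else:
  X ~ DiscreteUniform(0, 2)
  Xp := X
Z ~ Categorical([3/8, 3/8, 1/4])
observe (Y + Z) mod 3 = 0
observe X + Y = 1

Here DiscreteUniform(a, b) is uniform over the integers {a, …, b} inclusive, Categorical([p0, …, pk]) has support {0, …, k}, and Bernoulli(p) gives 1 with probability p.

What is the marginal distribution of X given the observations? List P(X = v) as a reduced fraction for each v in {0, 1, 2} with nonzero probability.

P(X=0) = 2/5, P(X=1) = 3/5

Enumerate traces; 2 have nonzero weight after conditioning:
  (Y=0, X=1, Z=0) weight 1/24
  (Y=1, X=0, Z=2) weight 1/36
Group by X:
  weight(X=0) = 1/36
  weight(X=1) = 1/24
Total weight = 1/36 + 1/24 = 5/72
P(X=0 | obs) = 1/36 / 5/72 = 2/5
P(X=1 | obs) = 1/24 / 5/72 = 3/5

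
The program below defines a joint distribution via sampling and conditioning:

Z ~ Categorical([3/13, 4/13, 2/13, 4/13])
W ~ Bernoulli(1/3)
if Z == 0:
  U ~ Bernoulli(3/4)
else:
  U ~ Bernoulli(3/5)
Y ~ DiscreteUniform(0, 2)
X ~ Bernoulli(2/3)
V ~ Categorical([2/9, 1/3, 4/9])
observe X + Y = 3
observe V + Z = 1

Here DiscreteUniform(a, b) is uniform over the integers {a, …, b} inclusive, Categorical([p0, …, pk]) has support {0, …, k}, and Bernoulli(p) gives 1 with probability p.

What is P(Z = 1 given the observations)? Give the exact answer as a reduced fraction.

P(Z = 1 | obs) = 8/17

Enumerate traces; 8 have nonzero weight after conditioning:
  (Z=0, W=0, U=0, Y=2, X=1, V=1) weight 1/351
  (Z=0, W=0, U=1, Y=2, X=1, V=1) weight 1/117
  (Z=0, W=1, U=0, Y=2, X=1, V=1) weight 1/702
  (Z=0, W=1, U=1, Y=2, X=1, V=1) weight 1/234
  (Z=1, W=0, U=0, Y=2, X=1, V=0) weight 64/15795
  (Z=1, W=0, U=1, Y=2, X=1, V=0) weight 32/5265
  (Z=1, W=1, U=0, Y=2, X=1, V=0) weight 32/15795
  (Z=1, W=1, U=1, Y=2, X=1, V=0) weight 16/5265
Group by Z:
  weight(Z=0) = 2/117
  weight(Z=1) = 16/1053
Total weight = 2/117 + 16/1053 = 34/1053
P(Z=0 | obs) = 2/117 / 34/1053 = 9/17
P(Z=1 | obs) = 16/1053 / 34/1053 = 8/17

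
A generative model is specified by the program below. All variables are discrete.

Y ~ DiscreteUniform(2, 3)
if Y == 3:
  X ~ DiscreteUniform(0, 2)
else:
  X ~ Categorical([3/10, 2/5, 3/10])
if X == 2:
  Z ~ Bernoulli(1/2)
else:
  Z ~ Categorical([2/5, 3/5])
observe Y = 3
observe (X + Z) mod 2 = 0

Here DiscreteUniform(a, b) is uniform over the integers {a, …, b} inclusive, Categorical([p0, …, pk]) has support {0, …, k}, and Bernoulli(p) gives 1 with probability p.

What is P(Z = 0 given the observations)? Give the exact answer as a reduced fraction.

P(Z = 0 | obs) = 3/5

Enumerate traces; 3 have nonzero weight after conditioning:
  (Y=3, X=0, Z=0) weight 1/15
  (Y=3, X=1, Z=1) weight 1/10
  (Y=3, X=2, Z=0) weight 1/12
Group by Z:
  weight(Z=0) = 3/20
  weight(Z=1) = 1/10
Total weight = 3/20 + 1/10 = 1/4
P(Z=0 | obs) = 3/20 / 1/4 = 3/5
P(Z=1 | obs) = 1/10 / 1/4 = 2/5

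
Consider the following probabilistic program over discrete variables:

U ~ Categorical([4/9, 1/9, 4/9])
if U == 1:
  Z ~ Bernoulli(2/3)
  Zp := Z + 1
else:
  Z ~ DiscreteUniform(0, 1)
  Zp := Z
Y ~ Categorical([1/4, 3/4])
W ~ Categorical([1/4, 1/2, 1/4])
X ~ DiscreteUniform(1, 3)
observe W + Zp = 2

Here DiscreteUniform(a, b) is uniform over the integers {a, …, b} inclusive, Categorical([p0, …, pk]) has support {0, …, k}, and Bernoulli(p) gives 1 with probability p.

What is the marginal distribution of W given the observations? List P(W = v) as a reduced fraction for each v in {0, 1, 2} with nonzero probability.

P(W=0) = 1/20, P(W=1) = 13/20, P(W=2) = 3/10

Enumerate traces; 36 have nonzero weight after conditioning:
  (U=0, Z=0, Y=0, W=2, X=1) weight 1/216
  (U=0, Z=0, Y=0, W=2, X=2) weight 1/216
  (U=0, Z=0, Y=0, W=2, X=3) weight 1/216
  (U=0, Z=0, Y=1, W=2, X=1) weight 1/72
  (U=0, Z=0, Y=1, W=2, X=2) weight 1/72
  (U=0, Z=0, Y=1, W=2, X=3) weight 1/72
  (U=0, Z=1, Y=0, W=1, X=1) weight 1/108
  (U=0, Z=1, Y=0, W=1, X=2) weight 1/108
  (U=1, Z=1, Y=0, W=0, X=1) weight 1/648
  … 27 more
Group by W:
  weight(W=0) = 1/54
  weight(W=1) = 13/54
  weight(W=2) = 1/9
Total weight = 1/54 + 13/54 + 1/9 = 10/27
P(W=0 | obs) = 1/54 / 10/27 = 1/20
P(W=1 | obs) = 13/54 / 10/27 = 13/20
P(W=2 | obs) = 1/9 / 10/27 = 3/10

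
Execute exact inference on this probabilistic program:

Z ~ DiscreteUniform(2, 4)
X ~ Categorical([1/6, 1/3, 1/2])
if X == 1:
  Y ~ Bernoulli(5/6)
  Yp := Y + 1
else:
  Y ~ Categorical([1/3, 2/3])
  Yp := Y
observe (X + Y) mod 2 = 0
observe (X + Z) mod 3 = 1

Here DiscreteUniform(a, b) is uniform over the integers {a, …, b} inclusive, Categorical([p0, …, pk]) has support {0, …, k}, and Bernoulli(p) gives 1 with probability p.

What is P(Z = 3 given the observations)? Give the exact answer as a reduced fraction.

Enumerate traces; 3 have nonzero weight after conditioning:
  (Z=2, X=2, Y=0) weight 1/18
  (Z=3, X=1, Y=1) weight 5/54
  (Z=4, X=0, Y=0) weight 1/54
Group by Z:
  weight(Z=2) = 1/18
  weight(Z=3) = 5/54
  weight(Z=4) = 1/54
Total weight = 1/18 + 5/54 + 1/54 = 1/6
P(Z=2 | obs) = 1/18 / 1/6 = 1/3
P(Z=3 | obs) = 5/54 / 1/6 = 5/9
P(Z=4 | obs) = 1/54 / 1/6 = 1/9

P(Z = 3 | obs) = 5/9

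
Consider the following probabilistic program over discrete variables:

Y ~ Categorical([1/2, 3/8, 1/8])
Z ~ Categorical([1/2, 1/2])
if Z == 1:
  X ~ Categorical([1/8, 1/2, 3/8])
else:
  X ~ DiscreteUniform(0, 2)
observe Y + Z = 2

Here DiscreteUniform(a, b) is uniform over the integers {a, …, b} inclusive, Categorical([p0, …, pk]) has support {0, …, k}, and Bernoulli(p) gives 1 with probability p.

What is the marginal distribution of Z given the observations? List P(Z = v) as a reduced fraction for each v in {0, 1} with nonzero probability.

P(Z=0) = 1/4, P(Z=1) = 3/4

Enumerate traces; 6 have nonzero weight after conditioning:
  (Y=1, Z=1, X=0) weight 3/128
  (Y=1, Z=1, X=1) weight 3/32
  (Y=1, Z=1, X=2) weight 9/128
  (Y=2, Z=0, X=0) weight 1/48
  (Y=2, Z=0, X=1) weight 1/48
  (Y=2, Z=0, X=2) weight 1/48
Group by Z:
  weight(Z=0) = 1/16
  weight(Z=1) = 3/16
Total weight = 1/16 + 3/16 = 1/4
P(Z=0 | obs) = 1/16 / 1/4 = 1/4
P(Z=1 | obs) = 3/16 / 1/4 = 3/4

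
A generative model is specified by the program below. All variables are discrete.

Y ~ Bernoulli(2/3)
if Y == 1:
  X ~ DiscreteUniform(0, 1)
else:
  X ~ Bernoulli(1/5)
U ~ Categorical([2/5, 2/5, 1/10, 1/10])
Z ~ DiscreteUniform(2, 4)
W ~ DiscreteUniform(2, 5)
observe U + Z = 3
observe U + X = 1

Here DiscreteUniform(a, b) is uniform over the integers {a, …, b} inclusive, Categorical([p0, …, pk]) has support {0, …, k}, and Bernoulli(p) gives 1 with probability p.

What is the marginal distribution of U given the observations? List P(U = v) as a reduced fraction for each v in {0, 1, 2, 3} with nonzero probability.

Enumerate traces; 16 have nonzero weight after conditioning:
  (Y=0, X=0, U=1, Z=2, W=2) weight 2/225
  (Y=0, X=0, U=1, Z=2, W=3) weight 2/225
  (Y=0, X=0, U=1, Z=2, W=4) weight 2/225
  (Y=0, X=0, U=1, Z=2, W=5) weight 2/225
  (Y=0, X=1, U=0, Z=3, W=2) weight 1/450
  (Y=0, X=1, U=0, Z=3, W=3) weight 1/450
  (Y=0, X=1, U=0, Z=3, W=4) weight 1/450
  (Y=0, X=1, U=0, Z=3, W=5) weight 1/450
  … 8 more
Group by U:
  weight(U=0) = 4/75
  weight(U=1) = 2/25
Total weight = 4/75 + 2/25 = 2/15
P(U=0 | obs) = 4/75 / 2/15 = 2/5
P(U=1 | obs) = 2/25 / 2/15 = 3/5

P(U=0) = 2/5, P(U=1) = 3/5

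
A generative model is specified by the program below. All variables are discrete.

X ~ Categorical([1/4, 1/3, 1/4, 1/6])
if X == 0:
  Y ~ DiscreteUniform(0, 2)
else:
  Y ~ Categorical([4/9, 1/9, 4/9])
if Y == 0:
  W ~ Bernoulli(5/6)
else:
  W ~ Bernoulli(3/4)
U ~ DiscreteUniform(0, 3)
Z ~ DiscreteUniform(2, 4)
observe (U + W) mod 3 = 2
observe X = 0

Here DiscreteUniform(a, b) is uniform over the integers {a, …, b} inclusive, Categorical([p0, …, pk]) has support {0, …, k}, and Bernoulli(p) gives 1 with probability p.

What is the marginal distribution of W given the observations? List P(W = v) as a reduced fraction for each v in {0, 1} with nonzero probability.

Enumerate traces; 18 have nonzero weight after conditioning:
  (X=0, Y=0, W=0, U=2, Z=2) weight 1/864
  (X=0, Y=0, W=0, U=2, Z=3) weight 1/864
  (X=0, Y=0, W=0, U=2, Z=4) weight 1/864
  (X=0, Y=0, W=1, U=1, Z=2) weight 5/864
  (X=0, Y=0, W=1, U=1, Z=3) weight 5/864
  (X=0, Y=0, W=1, U=1, Z=4) weight 5/864
  (X=0, Y=1, W=0, U=2, Z=2) weight 1/576
  (X=0, Y=1, W=0, U=2, Z=3) weight 1/576
  … 10 more
Group by W:
  weight(W=0) = 1/72
  weight(W=1) = 7/144
Total weight = 1/72 + 7/144 = 1/16
P(W=0 | obs) = 1/72 / 1/16 = 2/9
P(W=1 | obs) = 7/144 / 1/16 = 7/9

P(W=0) = 2/9, P(W=1) = 7/9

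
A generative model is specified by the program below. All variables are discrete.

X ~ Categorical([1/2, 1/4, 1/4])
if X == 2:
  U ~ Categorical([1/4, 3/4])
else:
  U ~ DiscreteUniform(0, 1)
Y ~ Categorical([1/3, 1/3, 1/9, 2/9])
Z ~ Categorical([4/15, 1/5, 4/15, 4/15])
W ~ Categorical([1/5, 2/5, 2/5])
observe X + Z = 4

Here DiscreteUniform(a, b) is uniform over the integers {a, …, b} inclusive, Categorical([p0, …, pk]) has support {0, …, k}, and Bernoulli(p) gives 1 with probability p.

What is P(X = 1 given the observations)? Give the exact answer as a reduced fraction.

P(X = 1 | obs) = 1/2

Enumerate traces; 48 have nonzero weight after conditioning:
  (X=1, U=0, Y=0, Z=3, W=0) weight 1/450
  (X=1, U=0, Y=0, Z=3, W=1) weight 1/225
  (X=1, U=0, Y=0, Z=3, W=2) weight 1/225
  (X=1, U=0, Y=1, Z=3, W=0) weight 1/450
  (X=1, U=0, Y=1, Z=3, W=1) weight 1/225
  (X=1, U=0, Y=1, Z=3, W=2) weight 1/225
  (X=1, U=0, Y=2, Z=3, W=0) weight 1/1350
  (X=1, U=0, Y=2, Z=3, W=1) weight 1/675
  (X=2, U=0, Y=0, Z=2, W=0) weight 1/900
  … 39 more
Group by X:
  weight(X=1) = 1/15
  weight(X=2) = 1/15
Total weight = 1/15 + 1/15 = 2/15
P(X=1 | obs) = 1/15 / 2/15 = 1/2
P(X=2 | obs) = 1/15 / 2/15 = 1/2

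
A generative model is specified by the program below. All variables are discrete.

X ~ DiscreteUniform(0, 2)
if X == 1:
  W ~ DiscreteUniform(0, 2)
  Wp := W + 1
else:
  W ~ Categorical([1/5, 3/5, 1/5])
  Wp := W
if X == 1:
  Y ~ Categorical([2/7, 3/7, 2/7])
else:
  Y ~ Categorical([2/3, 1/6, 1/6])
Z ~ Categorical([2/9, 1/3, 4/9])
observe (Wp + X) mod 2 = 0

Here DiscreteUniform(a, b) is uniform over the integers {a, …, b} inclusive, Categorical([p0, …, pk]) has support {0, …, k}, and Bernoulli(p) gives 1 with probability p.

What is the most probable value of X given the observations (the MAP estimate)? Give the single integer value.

Enumerate traces; 54 have nonzero weight after conditioning:
  (X=0, W=0, Y=0, Z=0) weight 4/405
  (X=0, W=0, Y=0, Z=1) weight 2/135
  (X=0, W=0, Y=0, Z=2) weight 8/405
  (X=0, W=0, Y=1, Z=0) weight 1/405
  (X=0, W=0, Y=1, Z=1) weight 1/270
  (X=0, W=0, Y=1, Z=2) weight 2/405
  (X=0, W=0, Y=2, Z=0) weight 1/405
  (X=0, W=0, Y=2, Z=1) weight 1/270
  (X=1, W=0, Y=0, Z=0) weight 4/567
  (X=2, W=0, Y=0, Z=0) weight 4/405
  … 44 more
Group by X:
  weight(X=0) = 2/15
  weight(X=1) = 2/9
  weight(X=2) = 2/15
Total weight = 2/15 + 2/9 + 2/15 = 22/45
P(X=0 | obs) = 2/15 / 22/45 = 3/11
P(X=1 | obs) = 2/9 / 22/45 = 5/11
P(X=2 | obs) = 2/15 / 22/45 = 3/11
argmax = 1

argmax_v P(X = v | obs) = 1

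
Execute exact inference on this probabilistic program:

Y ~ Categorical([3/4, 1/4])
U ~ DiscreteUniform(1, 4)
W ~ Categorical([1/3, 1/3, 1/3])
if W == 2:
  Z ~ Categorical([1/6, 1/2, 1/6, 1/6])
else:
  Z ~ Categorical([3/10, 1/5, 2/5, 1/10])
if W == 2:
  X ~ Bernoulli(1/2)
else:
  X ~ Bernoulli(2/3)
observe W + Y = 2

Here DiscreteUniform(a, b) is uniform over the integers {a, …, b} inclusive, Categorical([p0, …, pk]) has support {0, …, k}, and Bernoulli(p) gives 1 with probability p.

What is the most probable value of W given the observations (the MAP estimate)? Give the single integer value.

Enumerate traces; 64 have nonzero weight after conditioning:
  (Y=0, U=1, W=2, Z=0, X=0) weight 1/192
  (Y=0, U=1, W=2, Z=0, X=1) weight 1/192
  (Y=0, U=1, W=2, Z=1, X=0) weight 1/64
  (Y=0, U=1, W=2, Z=1, X=1) weight 1/64
  (Y=0, U=1, W=2, Z=2, X=0) weight 1/192
  (Y=0, U=1, W=2, Z=2, X=1) weight 1/192
  (Y=0, U=1, W=2, Z=3, X=0) weight 1/192
  (Y=0, U=1, W=2, Z=3, X=1) weight 1/192
  (Y=1, U=1, W=1, Z=0, X=0) weight 1/480
  … 55 more
Group by W:
  weight(W=1) = 1/12
  weight(W=2) = 1/4
Total weight = 1/12 + 1/4 = 1/3
P(W=1 | obs) = 1/12 / 1/3 = 1/4
P(W=2 | obs) = 1/4 / 1/3 = 3/4
argmax = 2

argmax_v P(W = v | obs) = 2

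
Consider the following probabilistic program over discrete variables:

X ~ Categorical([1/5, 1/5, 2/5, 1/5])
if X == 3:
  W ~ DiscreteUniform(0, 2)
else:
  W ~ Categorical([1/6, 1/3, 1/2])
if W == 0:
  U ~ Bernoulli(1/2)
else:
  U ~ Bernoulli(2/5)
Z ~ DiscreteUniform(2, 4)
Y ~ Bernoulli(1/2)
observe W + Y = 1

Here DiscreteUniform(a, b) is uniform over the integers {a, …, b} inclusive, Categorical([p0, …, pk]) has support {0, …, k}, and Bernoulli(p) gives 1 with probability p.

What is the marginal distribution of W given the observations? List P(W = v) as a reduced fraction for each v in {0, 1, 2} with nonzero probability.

P(W=0) = 3/8, P(W=1) = 5/8

Enumerate traces; 48 have nonzero weight after conditioning:
  (X=0, W=0, U=0, Z=2, Y=1) weight 1/360
  (X=0, W=0, U=0, Z=3, Y=1) weight 1/360
  (X=0, W=0, U=0, Z=4, Y=1) weight 1/360
  (X=0, W=0, U=1, Z=2, Y=1) weight 1/360
  (X=0, W=0, U=1, Z=3, Y=1) weight 1/360
  (X=0, W=0, U=1, Z=4, Y=1) weight 1/360
  (X=0, W=1, U=0, Z=2, Y=0) weight 1/150
  (X=0, W=1, U=0, Z=3, Y=0) weight 1/150
  … 40 more
Group by W:
  weight(W=0) = 1/10
  weight(W=1) = 1/6
Total weight = 1/10 + 1/6 = 4/15
P(W=0 | obs) = 1/10 / 4/15 = 3/8
P(W=1 | obs) = 1/6 / 4/15 = 5/8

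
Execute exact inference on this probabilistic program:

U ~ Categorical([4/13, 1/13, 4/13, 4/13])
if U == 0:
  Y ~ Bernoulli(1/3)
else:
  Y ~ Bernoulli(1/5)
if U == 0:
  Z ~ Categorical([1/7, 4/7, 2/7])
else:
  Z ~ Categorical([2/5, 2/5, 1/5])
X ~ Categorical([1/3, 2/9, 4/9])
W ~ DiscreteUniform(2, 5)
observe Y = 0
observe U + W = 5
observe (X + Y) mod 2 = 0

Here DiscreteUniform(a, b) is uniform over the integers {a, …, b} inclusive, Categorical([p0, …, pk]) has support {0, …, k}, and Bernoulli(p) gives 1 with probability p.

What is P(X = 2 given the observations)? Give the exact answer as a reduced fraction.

P(X = 2 | obs) = 4/7

Enumerate traces; 24 have nonzero weight after conditioning:
  (U=0, Y=0, Z=0, X=0, W=5) weight 2/819
  (U=0, Y=0, Z=0, X=2, W=5) weight 8/2457
  (U=0, Y=0, Z=1, X=0, W=5) weight 8/819
  (U=0, Y=0, Z=1, X=2, W=5) weight 32/2457
  (U=0, Y=0, Z=2, X=0, W=5) weight 4/819
  (U=0, Y=0, Z=2, X=2, W=5) weight 16/2457
  (U=1, Y=0, Z=0, X=0, W=4) weight 2/975
  (U=1, Y=0, Z=0, X=2, W=4) weight 8/2925
  … 16 more
Group by X:
  weight(X=0) = 37/585
  weight(X=2) = 148/1755
Total weight = 37/585 + 148/1755 = 259/1755
P(X=0 | obs) = 37/585 / 259/1755 = 3/7
P(X=2 | obs) = 148/1755 / 259/1755 = 4/7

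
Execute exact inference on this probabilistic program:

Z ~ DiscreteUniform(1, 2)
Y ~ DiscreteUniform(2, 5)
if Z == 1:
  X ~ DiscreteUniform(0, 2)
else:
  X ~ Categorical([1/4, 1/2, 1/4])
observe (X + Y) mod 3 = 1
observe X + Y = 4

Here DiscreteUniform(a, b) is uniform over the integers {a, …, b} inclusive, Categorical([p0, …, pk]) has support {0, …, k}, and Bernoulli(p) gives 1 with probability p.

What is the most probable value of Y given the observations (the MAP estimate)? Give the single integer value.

argmax_v P(Y = v | obs) = 3

Enumerate traces; 6 have nonzero weight after conditioning:
  (Z=1, Y=2, X=2) weight 1/24
  (Z=1, Y=3, X=1) weight 1/24
  (Z=1, Y=4, X=0) weight 1/24
  (Z=2, Y=2, X=2) weight 1/32
  (Z=2, Y=3, X=1) weight 1/16
  (Z=2, Y=4, X=0) weight 1/32
Group by Y:
  weight(Y=2) = 7/96
  weight(Y=3) = 5/48
  weight(Y=4) = 7/96
Total weight = 7/96 + 5/48 + 7/96 = 1/4
P(Y=2 | obs) = 7/96 / 1/4 = 7/24
P(Y=3 | obs) = 5/48 / 1/4 = 5/12
P(Y=4 | obs) = 7/96 / 1/4 = 7/24
argmax = 3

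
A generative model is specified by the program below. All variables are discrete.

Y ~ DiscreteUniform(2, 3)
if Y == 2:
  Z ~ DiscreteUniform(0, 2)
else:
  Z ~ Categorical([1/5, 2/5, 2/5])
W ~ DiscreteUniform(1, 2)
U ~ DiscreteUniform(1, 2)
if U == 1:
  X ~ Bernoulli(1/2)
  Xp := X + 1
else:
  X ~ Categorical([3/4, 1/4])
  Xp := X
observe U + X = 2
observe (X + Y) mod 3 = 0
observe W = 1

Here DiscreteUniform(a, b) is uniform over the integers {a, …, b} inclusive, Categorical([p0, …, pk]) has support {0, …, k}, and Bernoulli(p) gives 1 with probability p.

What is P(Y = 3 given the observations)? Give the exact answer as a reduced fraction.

P(Y = 3 | obs) = 3/5

Enumerate traces; 6 have nonzero weight after conditioning:
  (Y=2, Z=0, W=1, U=1, X=1) weight 1/48
  (Y=2, Z=1, W=1, U=1, X=1) weight 1/48
  (Y=2, Z=2, W=1, U=1, X=1) weight 1/48
  (Y=3, Z=0, W=1, U=2, X=0) weight 3/160
  (Y=3, Z=1, W=1, U=2, X=0) weight 3/80
  (Y=3, Z=2, W=1, U=2, X=0) weight 3/80
Group by Y:
  weight(Y=2) = 1/16
  weight(Y=3) = 3/32
Total weight = 1/16 + 3/32 = 5/32
P(Y=2 | obs) = 1/16 / 5/32 = 2/5
P(Y=3 | obs) = 3/32 / 5/32 = 3/5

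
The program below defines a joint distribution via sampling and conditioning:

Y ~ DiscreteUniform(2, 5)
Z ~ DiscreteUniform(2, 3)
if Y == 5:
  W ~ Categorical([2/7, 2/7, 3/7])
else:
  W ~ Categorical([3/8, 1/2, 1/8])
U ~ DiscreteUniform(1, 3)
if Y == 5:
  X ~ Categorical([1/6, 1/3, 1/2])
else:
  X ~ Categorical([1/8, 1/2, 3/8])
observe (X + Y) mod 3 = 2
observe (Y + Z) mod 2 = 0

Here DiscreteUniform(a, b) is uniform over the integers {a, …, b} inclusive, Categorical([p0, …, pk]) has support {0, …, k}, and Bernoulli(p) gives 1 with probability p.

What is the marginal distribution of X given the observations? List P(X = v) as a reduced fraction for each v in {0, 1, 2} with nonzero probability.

P(X=0) = 1/4, P(X=1) = 3/7, P(X=2) = 9/28

Enumerate traces; 36 have nonzero weight after conditioning:
  (Y=2, Z=2, W=0, U=1, X=0) weight 1/512
  (Y=2, Z=2, W=0, U=2, X=0) weight 1/512
  (Y=2, Z=2, W=0, U=3, X=0) weight 1/512
  (Y=2, Z=2, W=1, U=1, X=0) weight 1/384
  (Y=2, Z=2, W=1, U=2, X=0) weight 1/384
  (Y=2, Z=2, W=1, U=3, X=0) weight 1/384
  (Y=2, Z=2, W=2, U=1, X=0) weight 1/1536
  (Y=2, Z=2, W=2, U=2, X=0) weight 1/1536
  (Y=3, Z=3, W=0, U=1, X=2) weight 3/512
  (Y=4, Z=2, W=0, U=1, X=1) weight 1/128
  … 26 more
Group by X:
  weight(X=0) = 7/192
  weight(X=1) = 1/16
  weight(X=2) = 3/64
Total weight = 7/192 + 1/16 + 3/64 = 7/48
P(X=0 | obs) = 7/192 / 7/48 = 1/4
P(X=1 | obs) = 1/16 / 7/48 = 3/7
P(X=2 | obs) = 3/64 / 7/48 = 9/28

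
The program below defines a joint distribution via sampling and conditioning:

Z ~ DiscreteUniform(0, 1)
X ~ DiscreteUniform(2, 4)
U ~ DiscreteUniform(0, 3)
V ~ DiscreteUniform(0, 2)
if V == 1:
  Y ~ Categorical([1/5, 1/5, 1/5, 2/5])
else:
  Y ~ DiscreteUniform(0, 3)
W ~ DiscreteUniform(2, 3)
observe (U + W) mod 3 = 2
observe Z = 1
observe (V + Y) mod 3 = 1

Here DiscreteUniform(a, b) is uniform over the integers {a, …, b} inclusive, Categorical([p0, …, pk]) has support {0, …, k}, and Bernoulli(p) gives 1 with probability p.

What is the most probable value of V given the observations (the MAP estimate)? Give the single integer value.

Enumerate traces; 36 have nonzero weight after conditioning:
  (Z=1, X=2, U=0, V=0, Y=1, W=2) weight 1/576
  (Z=1, X=2, U=0, V=1, Y=0, W=2) weight 1/720
  (Z=1, X=2, U=0, V=1, Y=3, W=2) weight 1/360
  (Z=1, X=2, U=0, V=2, Y=2, W=2) weight 1/576
  (Z=1, X=2, U=2, V=0, Y=1, W=3) weight 1/576
  (Z=1, X=2, U=2, V=1, Y=0, W=3) weight 1/720
  (Z=1, X=2, U=2, V=1, Y=3, W=3) weight 1/360
  (Z=1, X=2, U=2, V=2, Y=2, W=3) weight 1/576
  … 28 more
Group by V:
  weight(V=0) = 1/64
  weight(V=1) = 3/80
  weight(V=2) = 1/64
Total weight = 1/64 + 3/80 + 1/64 = 11/160
P(V=0 | obs) = 1/64 / 11/160 = 5/22
P(V=1 | obs) = 3/80 / 11/160 = 6/11
P(V=2 | obs) = 1/64 / 11/160 = 5/22
argmax = 1

argmax_v P(V = v | obs) = 1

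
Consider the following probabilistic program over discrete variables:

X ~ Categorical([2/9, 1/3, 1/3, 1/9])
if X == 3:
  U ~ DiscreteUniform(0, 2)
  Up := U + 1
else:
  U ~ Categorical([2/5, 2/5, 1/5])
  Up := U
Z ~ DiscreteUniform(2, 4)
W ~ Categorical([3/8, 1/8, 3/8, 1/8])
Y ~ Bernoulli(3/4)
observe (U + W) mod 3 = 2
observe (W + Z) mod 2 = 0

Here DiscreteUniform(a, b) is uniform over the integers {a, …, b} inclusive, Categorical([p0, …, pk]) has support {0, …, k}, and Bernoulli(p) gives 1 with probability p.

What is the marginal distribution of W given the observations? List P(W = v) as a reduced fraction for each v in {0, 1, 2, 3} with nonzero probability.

P(W=0) = 87/287, P(W=1) = 53/574, P(W=2) = 159/287, P(W=3) = 29/574

Enumerate traces; 48 have nonzero weight after conditioning:
  (X=0, U=0, Z=2, W=2, Y=0) weight 1/360
  (X=0, U=0, Z=2, W=2, Y=1) weight 1/120
  (X=0, U=0, Z=4, W=2, Y=0) weight 1/360
  (X=0, U=0, Z=4, W=2, Y=1) weight 1/120
  (X=0, U=1, Z=3, W=1, Y=0) weight 1/1080
  (X=0, U=1, Z=3, W=1, Y=1) weight 1/360
  (X=0, U=2, Z=2, W=0, Y=0) weight 1/720
  (X=0, U=2, Z=2, W=0, Y=1) weight 1/240
  (X=0, U=2, Z=3, W=3, Y=0) weight 1/2160
  … 39 more
Group by W:
  weight(W=0) = 29/540
  weight(W=1) = 53/3240
  weight(W=2) = 53/540
  weight(W=3) = 29/3240
Total weight = 29/540 + 53/3240 + 53/540 + 29/3240 = 287/1620
P(W=0 | obs) = 29/540 / 287/1620 = 87/287
P(W=1 | obs) = 53/3240 / 287/1620 = 53/574
P(W=2 | obs) = 53/540 / 287/1620 = 159/287
P(W=3 | obs) = 29/3240 / 287/1620 = 29/574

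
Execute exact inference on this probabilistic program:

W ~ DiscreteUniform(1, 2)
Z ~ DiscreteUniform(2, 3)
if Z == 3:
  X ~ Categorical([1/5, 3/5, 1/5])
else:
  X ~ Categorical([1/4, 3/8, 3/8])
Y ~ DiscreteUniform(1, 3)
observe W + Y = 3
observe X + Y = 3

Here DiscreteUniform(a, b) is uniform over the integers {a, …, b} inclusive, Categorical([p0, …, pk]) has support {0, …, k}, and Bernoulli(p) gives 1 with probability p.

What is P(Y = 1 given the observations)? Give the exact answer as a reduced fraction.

P(Y = 1 | obs) = 23/62

Enumerate traces; 4 have nonzero weight after conditioning:
  (W=1, Z=2, X=1, Y=2) weight 1/32
  (W=1, Z=3, X=1, Y=2) weight 1/20
  (W=2, Z=2, X=2, Y=1) weight 1/32
  (W=2, Z=3, X=2, Y=1) weight 1/60
Group by Y:
  weight(Y=1) = 23/480
  weight(Y=2) = 13/160
Total weight = 23/480 + 13/160 = 31/240
P(Y=1 | obs) = 23/480 / 31/240 = 23/62
P(Y=2 | obs) = 13/160 / 31/240 = 39/62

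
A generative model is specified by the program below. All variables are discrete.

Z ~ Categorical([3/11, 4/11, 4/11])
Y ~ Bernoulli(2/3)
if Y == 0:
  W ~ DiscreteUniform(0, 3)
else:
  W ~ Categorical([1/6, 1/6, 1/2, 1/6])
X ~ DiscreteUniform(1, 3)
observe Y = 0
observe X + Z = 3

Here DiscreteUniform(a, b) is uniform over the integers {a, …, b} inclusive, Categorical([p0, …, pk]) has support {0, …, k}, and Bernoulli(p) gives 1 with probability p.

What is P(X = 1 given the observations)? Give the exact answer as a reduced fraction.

Enumerate traces; 12 have nonzero weight after conditioning:
  (Z=0, Y=0, W=0, X=3) weight 1/132
  (Z=0, Y=0, W=1, X=3) weight 1/132
  (Z=0, Y=0, W=2, X=3) weight 1/132
  (Z=0, Y=0, W=3, X=3) weight 1/132
  (Z=1, Y=0, W=0, X=2) weight 1/99
  (Z=1, Y=0, W=1, X=2) weight 1/99
  (Z=1, Y=0, W=2, X=2) weight 1/99
  (Z=1, Y=0, W=3, X=2) weight 1/99
  (Z=2, Y=0, W=0, X=1) weight 1/99
  … 3 more
Group by X:
  weight(X=1) = 4/99
  weight(X=2) = 4/99
  weight(X=3) = 1/33
Total weight = 4/99 + 4/99 + 1/33 = 1/9
P(X=1 | obs) = 4/99 / 1/9 = 4/11
P(X=2 | obs) = 4/99 / 1/9 = 4/11
P(X=3 | obs) = 1/33 / 1/9 = 3/11

P(X = 1 | obs) = 4/11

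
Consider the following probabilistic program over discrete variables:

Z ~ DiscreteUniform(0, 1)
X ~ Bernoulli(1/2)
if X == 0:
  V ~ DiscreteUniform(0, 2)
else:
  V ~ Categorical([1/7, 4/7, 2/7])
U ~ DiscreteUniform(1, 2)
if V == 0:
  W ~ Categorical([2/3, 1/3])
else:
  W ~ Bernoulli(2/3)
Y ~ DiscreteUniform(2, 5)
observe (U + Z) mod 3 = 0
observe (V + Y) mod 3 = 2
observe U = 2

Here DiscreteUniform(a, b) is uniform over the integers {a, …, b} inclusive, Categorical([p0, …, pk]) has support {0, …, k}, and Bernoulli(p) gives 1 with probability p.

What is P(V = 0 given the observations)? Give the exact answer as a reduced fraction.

P(V = 0 | obs) = 5/13

Enumerate traces; 16 have nonzero weight after conditioning:
  (Z=1, X=0, V=0, U=2, W=0, Y=2) weight 1/144
  (Z=1, X=0, V=0, U=2, W=0, Y=5) weight 1/144
  (Z=1, X=0, V=0, U=2, W=1, Y=2) weight 1/288
  (Z=1, X=0, V=0, U=2, W=1, Y=5) weight 1/288
  (Z=1, X=0, V=1, U=2, W=0, Y=4) weight 1/288
  (Z=1, X=0, V=1, U=2, W=1, Y=4) weight 1/144
  (Z=1, X=0, V=2, U=2, W=0, Y=3) weight 1/288
  (Z=1, X=0, V=2, U=2, W=1, Y=3) weight 1/144
  … 8 more
Group by V:
  weight(V=0) = 5/168
  weight(V=1) = 19/672
  weight(V=2) = 13/672
Total weight = 5/168 + 19/672 + 13/672 = 13/168
P(V=0 | obs) = 5/168 / 13/168 = 5/13
P(V=1 | obs) = 19/672 / 13/168 = 19/52
P(V=2 | obs) = 13/672 / 13/168 = 1/4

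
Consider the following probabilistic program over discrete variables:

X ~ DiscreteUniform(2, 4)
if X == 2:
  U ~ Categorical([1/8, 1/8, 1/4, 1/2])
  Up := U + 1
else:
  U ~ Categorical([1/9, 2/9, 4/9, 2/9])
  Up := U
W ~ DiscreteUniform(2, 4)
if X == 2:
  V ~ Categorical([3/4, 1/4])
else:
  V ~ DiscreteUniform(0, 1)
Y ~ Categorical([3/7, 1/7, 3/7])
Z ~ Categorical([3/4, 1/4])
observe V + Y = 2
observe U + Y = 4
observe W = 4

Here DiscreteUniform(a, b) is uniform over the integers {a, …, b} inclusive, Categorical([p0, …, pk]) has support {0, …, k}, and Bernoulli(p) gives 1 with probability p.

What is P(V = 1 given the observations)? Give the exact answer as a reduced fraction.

P(V = 1 | obs) = 50/323

Enumerate traces; 12 have nonzero weight after conditioning:
  (X=2, U=2, W=4, V=0, Y=2, Z=0) weight 3/448
  (X=2, U=2, W=4, V=0, Y=2, Z=1) weight 1/448
  (X=2, U=3, W=4, V=1, Y=1, Z=0) weight 1/672
  (X=2, U=3, W=4, V=1, Y=1, Z=1) weight 1/2016
  (X=3, U=2, W=4, V=0, Y=2, Z=0) weight 1/126
  (X=3, U=2, W=4, V=0, Y=2, Z=1) weight 1/378
  (X=3, U=3, W=4, V=1, Y=1, Z=0) weight 1/756
  (X=3, U=3, W=4, V=1, Y=1, Z=1) weight 1/2268
  … 4 more
Group by V:
  weight(V=0) = 13/432
  weight(V=1) = 25/4536
Total weight = 13/432 + 25/4536 = 323/9072
P(V=0 | obs) = 13/432 / 323/9072 = 273/323
P(V=1 | obs) = 25/4536 / 323/9072 = 50/323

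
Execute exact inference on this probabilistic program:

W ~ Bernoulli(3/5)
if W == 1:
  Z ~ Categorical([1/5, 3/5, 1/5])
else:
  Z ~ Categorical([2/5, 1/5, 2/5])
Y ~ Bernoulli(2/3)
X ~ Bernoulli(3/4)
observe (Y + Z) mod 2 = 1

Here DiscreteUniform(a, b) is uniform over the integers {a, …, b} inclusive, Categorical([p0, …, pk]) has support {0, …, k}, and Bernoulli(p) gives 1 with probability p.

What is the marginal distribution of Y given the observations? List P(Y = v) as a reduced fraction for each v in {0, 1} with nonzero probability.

P(Y=0) = 11/39, P(Y=1) = 28/39

Enumerate traces; 12 have nonzero weight after conditioning:
  (W=0, Z=0, Y=1, X=0) weight 2/75
  (W=0, Z=0, Y=1, X=1) weight 2/25
  (W=0, Z=1, Y=0, X=0) weight 1/150
  (W=0, Z=1, Y=0, X=1) weight 1/50
  (W=0, Z=2, Y=1, X=0) weight 2/75
  (W=0, Z=2, Y=1, X=1) weight 2/25
  (W=1, Z=0, Y=1, X=0) weight 1/50
  (W=1, Z=0, Y=1, X=1) weight 3/50
  … 4 more
Group by Y:
  weight(Y=0) = 11/75
  weight(Y=1) = 28/75
Total weight = 11/75 + 28/75 = 13/25
P(Y=0 | obs) = 11/75 / 13/25 = 11/39
P(Y=1 | obs) = 28/75 / 13/25 = 28/39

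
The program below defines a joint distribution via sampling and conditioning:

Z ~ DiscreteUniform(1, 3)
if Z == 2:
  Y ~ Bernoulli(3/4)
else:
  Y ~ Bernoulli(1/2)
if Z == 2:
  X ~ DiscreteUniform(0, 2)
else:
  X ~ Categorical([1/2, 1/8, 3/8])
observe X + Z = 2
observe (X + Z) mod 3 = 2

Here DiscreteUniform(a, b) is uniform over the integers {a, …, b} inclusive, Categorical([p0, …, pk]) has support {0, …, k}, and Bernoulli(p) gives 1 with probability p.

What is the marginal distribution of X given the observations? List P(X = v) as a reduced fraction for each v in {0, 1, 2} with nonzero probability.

Enumerate traces; 4 have nonzero weight after conditioning:
  (Z=1, Y=0, X=1) weight 1/48
  (Z=1, Y=1, X=1) weight 1/48
  (Z=2, Y=0, X=0) weight 1/36
  (Z=2, Y=1, X=0) weight 1/12
Group by X:
  weight(X=0) = 1/9
  weight(X=1) = 1/24
Total weight = 1/9 + 1/24 = 11/72
P(X=0 | obs) = 1/9 / 11/72 = 8/11
P(X=1 | obs) = 1/24 / 11/72 = 3/11

P(X=0) = 8/11, P(X=1) = 3/11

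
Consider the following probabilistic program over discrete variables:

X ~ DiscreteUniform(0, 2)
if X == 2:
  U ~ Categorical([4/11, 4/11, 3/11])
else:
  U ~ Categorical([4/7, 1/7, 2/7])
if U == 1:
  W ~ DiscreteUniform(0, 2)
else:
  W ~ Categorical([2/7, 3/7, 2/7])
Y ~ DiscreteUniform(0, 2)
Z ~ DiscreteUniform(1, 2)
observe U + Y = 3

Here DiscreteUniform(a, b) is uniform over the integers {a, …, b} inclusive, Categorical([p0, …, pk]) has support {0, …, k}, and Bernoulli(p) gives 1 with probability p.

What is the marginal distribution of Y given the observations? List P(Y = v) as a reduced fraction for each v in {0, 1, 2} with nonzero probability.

Enumerate traces; 36 have nonzero weight after conditioning:
  (X=0, U=1, W=0, Y=2, Z=1) weight 1/378
  (X=0, U=1, W=0, Y=2, Z=2) weight 1/378
  (X=0, U=1, W=1, Y=2, Z=1) weight 1/378
  (X=0, U=1, W=1, Y=2, Z=2) weight 1/378
  (X=0, U=1, W=2, Y=2, Z=1) weight 1/378
  (X=0, U=1, W=2, Y=2, Z=2) weight 1/378
  (X=0, U=2, W=0, Y=1, Z=1) weight 2/441
  (X=0, U=2, W=0, Y=1, Z=2) weight 2/441
  … 28 more
Group by Y:
  weight(Y=1) = 65/693
  weight(Y=2) = 50/693
Total weight = 65/693 + 50/693 = 115/693
P(Y=1 | obs) = 65/693 / 115/693 = 13/23
P(Y=2 | obs) = 50/693 / 115/693 = 10/23

P(Y=1) = 13/23, P(Y=2) = 10/23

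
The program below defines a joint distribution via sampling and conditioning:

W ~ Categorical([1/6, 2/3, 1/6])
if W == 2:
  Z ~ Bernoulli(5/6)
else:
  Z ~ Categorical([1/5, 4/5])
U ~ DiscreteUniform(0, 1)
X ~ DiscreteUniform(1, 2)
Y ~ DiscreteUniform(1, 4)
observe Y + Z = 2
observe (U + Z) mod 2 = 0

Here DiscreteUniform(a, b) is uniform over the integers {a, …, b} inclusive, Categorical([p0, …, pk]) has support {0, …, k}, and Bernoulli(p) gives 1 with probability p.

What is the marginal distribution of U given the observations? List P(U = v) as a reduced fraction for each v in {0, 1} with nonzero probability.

P(U=0) = 7/36, P(U=1) = 29/36

Enumerate traces; 12 have nonzero weight after conditioning:
  (W=0, Z=0, U=0, X=1, Y=2) weight 1/480
  (W=0, Z=0, U=0, X=2, Y=2) weight 1/480
  (W=0, Z=1, U=1, X=1, Y=1) weight 1/120
  (W=0, Z=1, U=1, X=2, Y=1) weight 1/120
  (W=1, Z=0, U=0, X=1, Y=2) weight 1/120
  (W=1, Z=0, U=0, X=2, Y=2) weight 1/120
  (W=1, Z=1, U=1, X=1, Y=1) weight 1/30
  (W=1, Z=1, U=1, X=2, Y=1) weight 1/30
  … 4 more
Group by U:
  weight(U=0) = 7/288
  weight(U=1) = 29/288
Total weight = 7/288 + 29/288 = 1/8
P(U=0 | obs) = 7/288 / 1/8 = 7/36
P(U=1 | obs) = 29/288 / 1/8 = 29/36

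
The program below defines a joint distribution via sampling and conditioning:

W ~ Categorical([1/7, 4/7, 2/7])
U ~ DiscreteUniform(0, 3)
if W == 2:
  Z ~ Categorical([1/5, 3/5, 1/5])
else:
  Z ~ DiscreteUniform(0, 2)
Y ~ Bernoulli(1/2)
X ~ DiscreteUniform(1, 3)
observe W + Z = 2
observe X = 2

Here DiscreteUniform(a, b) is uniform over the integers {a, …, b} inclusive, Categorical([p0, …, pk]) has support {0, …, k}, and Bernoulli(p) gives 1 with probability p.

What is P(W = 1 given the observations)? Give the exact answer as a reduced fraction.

Enumerate traces; 24 have nonzero weight after conditioning:
  (W=0, U=0, Z=2, Y=0, X=2) weight 1/504
  (W=0, U=0, Z=2, Y=1, X=2) weight 1/504
  (W=0, U=1, Z=2, Y=0, X=2) weight 1/504
  (W=0, U=1, Z=2, Y=1, X=2) weight 1/504
  (W=0, U=2, Z=2, Y=0, X=2) weight 1/504
  (W=0, U=2, Z=2, Y=1, X=2) weight 1/504
  (W=0, U=3, Z=2, Y=0, X=2) weight 1/504
  (W=0, U=3, Z=2, Y=1, X=2) weight 1/504
  (W=1, U=0, Z=1, Y=0, X=2) weight 1/126
  (W=2, U=0, Z=0, Y=0, X=2) weight 1/420
  … 14 more
Group by W:
  weight(W=0) = 1/63
  weight(W=1) = 4/63
  weight(W=2) = 2/105
Total weight = 1/63 + 4/63 + 2/105 = 31/315
P(W=0 | obs) = 1/63 / 31/315 = 5/31
P(W=1 | obs) = 4/63 / 31/315 = 20/31
P(W=2 | obs) = 2/105 / 31/315 = 6/31

P(W = 1 | obs) = 20/31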